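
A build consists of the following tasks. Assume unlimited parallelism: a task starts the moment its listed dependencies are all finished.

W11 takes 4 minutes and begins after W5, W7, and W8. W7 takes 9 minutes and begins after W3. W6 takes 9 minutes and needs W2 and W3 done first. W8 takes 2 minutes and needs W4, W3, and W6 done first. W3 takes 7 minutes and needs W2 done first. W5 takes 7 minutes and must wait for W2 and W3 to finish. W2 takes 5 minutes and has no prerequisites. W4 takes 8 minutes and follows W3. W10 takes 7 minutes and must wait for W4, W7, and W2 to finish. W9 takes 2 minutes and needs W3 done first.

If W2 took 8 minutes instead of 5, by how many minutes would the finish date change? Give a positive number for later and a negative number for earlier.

Critical path before the change: W2→W3→W7→W10 = 5+7+9+7 = 28 giving 28 minutes.
Since W2 is critical, the +3 change carries straight to that chain (now 31 minutes).
That remains the longest chain; total 31 minutes.
Change in finish: 31 − 28 = +3 minutes.

3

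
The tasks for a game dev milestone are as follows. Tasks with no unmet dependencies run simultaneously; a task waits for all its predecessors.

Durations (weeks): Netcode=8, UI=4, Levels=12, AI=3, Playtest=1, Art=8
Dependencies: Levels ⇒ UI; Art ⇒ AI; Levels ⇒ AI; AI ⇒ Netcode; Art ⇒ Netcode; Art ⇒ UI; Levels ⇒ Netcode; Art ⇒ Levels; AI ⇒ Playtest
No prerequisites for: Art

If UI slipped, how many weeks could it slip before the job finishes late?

7

The longest chain is Art→Levels→AI→Netcode = 8+12+3+8 = 31; overall finish 31 weeks.
Longest path through UI: 24 weeks (earliest finish 24, latest finish 31).
Float = 31 − 24 = 7.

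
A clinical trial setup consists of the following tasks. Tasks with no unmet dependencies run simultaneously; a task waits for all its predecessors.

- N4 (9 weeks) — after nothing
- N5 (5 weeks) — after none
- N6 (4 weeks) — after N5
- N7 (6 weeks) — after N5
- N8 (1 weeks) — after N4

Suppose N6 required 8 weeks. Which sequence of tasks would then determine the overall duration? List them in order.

The binding path is N5→N7 = 5+6 = 11; finish at 11 weeks.
N6 is off the critical path — its longest chain is 9 weeks, giving 2 of slack.
Now N5→N6 = 5+8 = 13 is longest, so the finish becomes 13 weeks.

N5, N6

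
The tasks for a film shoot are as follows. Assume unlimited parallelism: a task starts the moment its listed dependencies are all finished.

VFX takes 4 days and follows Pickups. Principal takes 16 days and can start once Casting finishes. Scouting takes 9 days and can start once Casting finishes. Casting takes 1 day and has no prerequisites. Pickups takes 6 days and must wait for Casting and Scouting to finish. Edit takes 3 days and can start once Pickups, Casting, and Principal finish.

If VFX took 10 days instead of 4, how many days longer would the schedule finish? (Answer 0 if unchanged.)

Baseline: Casting→Scouting→Pickups→VFX = 1+9+6+4 = 20 → 20 days.
Since VFX is critical, the +6 change carries straight to that chain (now 26 days).
No other chain overtakes it, so the finish is 26 days.
Change in finish: 26 − 20 = +6 days.

6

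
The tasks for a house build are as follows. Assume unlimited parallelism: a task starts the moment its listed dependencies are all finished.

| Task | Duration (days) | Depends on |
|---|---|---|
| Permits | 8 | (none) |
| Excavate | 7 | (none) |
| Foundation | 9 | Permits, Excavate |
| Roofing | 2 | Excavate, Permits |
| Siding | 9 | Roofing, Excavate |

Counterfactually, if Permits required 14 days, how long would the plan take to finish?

Critical path before the change: Permits→Roofing→Siding = 8+2+9 = 19 giving 19 days.
Since Permits is critical, the +6 change carries straight to that chain (now 25 days).
The critical path is still Permits→Roofing→Siding; finish is now 25 days.

25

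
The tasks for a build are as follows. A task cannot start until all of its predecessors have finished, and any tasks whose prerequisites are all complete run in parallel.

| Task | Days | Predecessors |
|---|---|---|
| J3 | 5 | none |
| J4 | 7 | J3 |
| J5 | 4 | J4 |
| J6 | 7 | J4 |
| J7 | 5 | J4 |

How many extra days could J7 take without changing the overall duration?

The longest chain is J3→J4→J6 = 5+7+7 = 19; overall finish 19 days.
J7 finishes as early as 17 and must finish by 19.
Slack of J7 = 14 − 12 = 2 days.

2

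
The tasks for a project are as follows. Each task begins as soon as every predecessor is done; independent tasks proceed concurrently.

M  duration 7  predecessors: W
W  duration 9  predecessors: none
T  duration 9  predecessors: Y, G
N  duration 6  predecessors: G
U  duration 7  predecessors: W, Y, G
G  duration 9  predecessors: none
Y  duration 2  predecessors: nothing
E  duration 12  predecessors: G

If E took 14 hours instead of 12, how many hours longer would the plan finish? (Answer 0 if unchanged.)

The binding path is G→E = 9+12 = 21; finish at 21 hours.
E lies on that path, so at 14 hours the path becomes 23 hours.
No other chain overtakes it, so the finish is 23 hours.
Change in finish: 23 − 21 = +2 hours.

2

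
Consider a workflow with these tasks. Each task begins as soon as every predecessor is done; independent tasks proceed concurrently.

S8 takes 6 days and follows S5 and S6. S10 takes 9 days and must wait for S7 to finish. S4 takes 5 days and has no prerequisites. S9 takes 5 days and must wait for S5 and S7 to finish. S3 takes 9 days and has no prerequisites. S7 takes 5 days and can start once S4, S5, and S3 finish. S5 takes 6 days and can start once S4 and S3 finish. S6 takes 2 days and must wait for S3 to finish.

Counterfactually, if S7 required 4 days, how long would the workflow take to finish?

28

Actual critical path: S3→S5→S7→S10 = 9+6+5+9 = 29 ⇒ 29 days.
S7 lies on that path, so at 4 days the path becomes 28 days.
That remains the longest chain; total 28 days.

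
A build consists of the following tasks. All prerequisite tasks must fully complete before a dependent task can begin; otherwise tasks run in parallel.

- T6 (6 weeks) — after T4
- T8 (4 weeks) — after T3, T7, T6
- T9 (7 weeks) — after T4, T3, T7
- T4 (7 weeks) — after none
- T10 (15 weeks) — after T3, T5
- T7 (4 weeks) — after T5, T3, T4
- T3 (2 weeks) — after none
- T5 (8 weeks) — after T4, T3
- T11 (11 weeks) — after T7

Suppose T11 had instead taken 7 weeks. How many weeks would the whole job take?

30

Baseline: T4→T5→T7→T11 = 7+8+4+11 = 30 → 30 weeks.
T11 lies on that path, so at 7 weeks the path becomes 26 weeks.
New critical path: T4→T5→T10 = 7+8+15 = 30 ⇒ 30 weeks.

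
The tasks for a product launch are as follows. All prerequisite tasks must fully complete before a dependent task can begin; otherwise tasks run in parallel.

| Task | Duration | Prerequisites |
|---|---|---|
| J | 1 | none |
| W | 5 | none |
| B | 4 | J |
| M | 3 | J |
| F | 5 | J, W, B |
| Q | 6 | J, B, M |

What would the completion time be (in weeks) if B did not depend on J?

Original critical path: J→B→Q = 1+4+6 = 11 ⇒ 11 weeks.
Without J→B, B's earliest start moves from 1 to 0.
The longest chain is now J→M→Q = 1+3+6 = 10, so the schedule takes 10 weeks.

10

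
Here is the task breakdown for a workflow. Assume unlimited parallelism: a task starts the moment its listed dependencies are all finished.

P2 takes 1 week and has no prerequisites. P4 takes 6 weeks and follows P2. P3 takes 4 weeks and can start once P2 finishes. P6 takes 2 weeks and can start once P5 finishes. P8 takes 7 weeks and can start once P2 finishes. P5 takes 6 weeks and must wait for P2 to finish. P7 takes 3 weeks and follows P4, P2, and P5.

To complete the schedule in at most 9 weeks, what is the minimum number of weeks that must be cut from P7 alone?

1

Current finish: 10 weeks; target: 9.
P7 is on every critical path, so each week cut from P7 cuts the finish by one (this holds down to a finish of 9).
Need 10 − 9 = 1 week off P7 → P7 becomes 2 weeks, finish becomes 9.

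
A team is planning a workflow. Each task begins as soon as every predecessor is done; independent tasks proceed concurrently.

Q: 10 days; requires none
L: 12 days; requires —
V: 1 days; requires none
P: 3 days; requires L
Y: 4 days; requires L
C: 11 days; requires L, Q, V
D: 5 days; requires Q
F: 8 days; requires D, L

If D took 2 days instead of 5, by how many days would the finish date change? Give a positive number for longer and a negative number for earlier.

0

Actual critical path: Q→D→F = 10+5+8 = 23 ⇒ 23 days.
D lies on that path, so at 2 days the path becomes 20 days.
Now L→C = 12+11 = 23 is longest, so the finish becomes 23 days.
Change in finish: 23 − 23 = +0 days.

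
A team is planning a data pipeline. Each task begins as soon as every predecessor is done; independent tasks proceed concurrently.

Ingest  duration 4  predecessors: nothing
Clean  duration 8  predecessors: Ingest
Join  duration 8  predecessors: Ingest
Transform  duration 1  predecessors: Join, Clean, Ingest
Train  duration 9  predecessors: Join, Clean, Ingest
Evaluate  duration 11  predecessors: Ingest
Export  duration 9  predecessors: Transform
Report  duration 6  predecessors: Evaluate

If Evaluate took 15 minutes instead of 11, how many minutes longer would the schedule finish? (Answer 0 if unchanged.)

The binding path is Ingest→Clean→Transform→Export = 4+8+1+9 = 22; finish at 22 minutes.
Evaluate has 1 minute of float (longest path through it is 21).
New critical path: Ingest→Evaluate→Report = 4+15+6 = 25 ⇒ 25 minutes.
Change in finish: 25 − 22 = +3 minutes.

3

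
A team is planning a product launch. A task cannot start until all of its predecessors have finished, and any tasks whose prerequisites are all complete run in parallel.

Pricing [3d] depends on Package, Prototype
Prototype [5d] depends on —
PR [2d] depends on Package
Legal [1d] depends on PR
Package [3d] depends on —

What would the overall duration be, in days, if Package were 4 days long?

8

The binding path is Prototype→Pricing = 5+3 = 8; finish at 8 days.
Package is off the critical path — its longest chain is 6 days, giving 2 of slack.
The critical path is still Prototype→Pricing; finish is now 8 days.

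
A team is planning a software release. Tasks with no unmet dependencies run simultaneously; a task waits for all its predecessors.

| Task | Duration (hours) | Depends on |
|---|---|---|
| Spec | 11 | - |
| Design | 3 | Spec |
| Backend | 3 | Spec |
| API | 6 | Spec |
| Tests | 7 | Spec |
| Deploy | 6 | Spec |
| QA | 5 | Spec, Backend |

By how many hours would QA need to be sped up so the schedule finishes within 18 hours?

1

Current finish: 19 hours; target: 18.
QA is on every critical path, so each hour cut from QA cuts the finish by one (this holds down to a finish of 18).
Need 19 − 18 = 1 hour off QA → QA becomes 4 hours, finish becomes 18.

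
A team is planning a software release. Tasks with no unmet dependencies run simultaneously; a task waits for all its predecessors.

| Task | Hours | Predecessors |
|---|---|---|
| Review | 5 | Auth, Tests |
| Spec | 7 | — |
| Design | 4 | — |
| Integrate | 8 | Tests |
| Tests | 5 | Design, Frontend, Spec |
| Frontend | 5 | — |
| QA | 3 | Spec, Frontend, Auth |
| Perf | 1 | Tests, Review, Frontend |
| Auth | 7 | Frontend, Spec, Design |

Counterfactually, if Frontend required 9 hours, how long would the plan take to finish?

The binding path is Spec→Auth→Review→Perf = 7+7+5+1 = 20; finish at 20 hours.
Frontend has 2 hours of float (longest path through it is 18).
New critical path: Frontend→Auth→Review→Perf = 9+7+5+1 = 22 ⇒ 22 hours.

22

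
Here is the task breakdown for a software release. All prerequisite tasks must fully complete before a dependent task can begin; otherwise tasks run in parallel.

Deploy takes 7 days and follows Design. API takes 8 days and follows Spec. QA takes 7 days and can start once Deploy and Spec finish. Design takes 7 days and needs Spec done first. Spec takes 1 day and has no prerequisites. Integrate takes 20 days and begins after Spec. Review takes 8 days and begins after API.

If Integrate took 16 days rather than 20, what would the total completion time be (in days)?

22

Critical path before the change: Spec→Design→Deploy→QA = 1+7+7+7 = 22 giving 22 days.
The longest path through Integrate is only 21 days, so Integrate has float 1.
That remains the longest chain; total 22 days.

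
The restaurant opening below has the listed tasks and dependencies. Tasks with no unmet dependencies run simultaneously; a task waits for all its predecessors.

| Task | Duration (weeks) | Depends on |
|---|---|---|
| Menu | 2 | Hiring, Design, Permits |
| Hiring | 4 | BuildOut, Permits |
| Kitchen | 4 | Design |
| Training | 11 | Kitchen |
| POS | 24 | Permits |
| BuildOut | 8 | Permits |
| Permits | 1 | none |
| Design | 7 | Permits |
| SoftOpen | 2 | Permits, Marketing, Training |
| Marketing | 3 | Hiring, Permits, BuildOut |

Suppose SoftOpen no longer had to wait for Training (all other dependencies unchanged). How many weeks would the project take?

25

With the dependency in place, Permits→Design→Kitchen→Training→SoftOpen = 1+7+4+11+2 = 25 sets the finish at 25 weeks.
Without Training→SoftOpen, SoftOpen's earliest start moves from 23 to 16.
The longest chain is now Permits→POS = 1+24 = 25, so the project takes 25 weeks.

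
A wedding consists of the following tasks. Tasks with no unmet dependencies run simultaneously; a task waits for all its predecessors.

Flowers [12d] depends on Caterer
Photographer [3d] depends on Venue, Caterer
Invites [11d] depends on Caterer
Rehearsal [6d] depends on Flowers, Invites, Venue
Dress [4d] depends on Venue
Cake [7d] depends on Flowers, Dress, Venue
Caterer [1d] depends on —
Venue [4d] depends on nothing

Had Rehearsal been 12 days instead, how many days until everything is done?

Actual critical path: Caterer→Flowers→Cake = 1+12+7 = 20 ⇒ 20 days.
Rehearsal is off the critical path — its longest chain is 19 days, giving 1 of slack.
Now Caterer→Flowers→Rehearsal = 1+12+12 = 25 is longest, so the finish becomes 25 days.

25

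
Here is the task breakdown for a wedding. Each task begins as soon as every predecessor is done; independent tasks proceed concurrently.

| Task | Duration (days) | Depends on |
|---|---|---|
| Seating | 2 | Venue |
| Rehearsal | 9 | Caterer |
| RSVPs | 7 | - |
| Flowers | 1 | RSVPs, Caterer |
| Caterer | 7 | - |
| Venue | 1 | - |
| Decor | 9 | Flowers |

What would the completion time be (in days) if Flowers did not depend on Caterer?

Original critical path: Caterer→Flowers→Decor = 7+1+9 = 17 ⇒ 17 days.
Dropping Caterer→Flowers doesn't change Flowers's earliest start (7); another predecessor still binds.
New critical path: RSVPs→Flowers→Decor = 7+1+9 = 17 ⇒ 17 days.

17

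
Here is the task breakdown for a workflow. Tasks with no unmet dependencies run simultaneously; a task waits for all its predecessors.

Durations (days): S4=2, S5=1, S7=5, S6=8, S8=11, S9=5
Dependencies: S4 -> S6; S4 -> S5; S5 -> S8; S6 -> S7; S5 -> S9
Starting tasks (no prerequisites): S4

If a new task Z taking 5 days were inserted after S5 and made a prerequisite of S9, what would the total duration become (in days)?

15

Originally the job takes 15 days.
With Z inserted, S9 now waits for max(S5, Z).
New critical path: S4→S6→S7 = 2+8+5 = 15 ⇒ 15 days.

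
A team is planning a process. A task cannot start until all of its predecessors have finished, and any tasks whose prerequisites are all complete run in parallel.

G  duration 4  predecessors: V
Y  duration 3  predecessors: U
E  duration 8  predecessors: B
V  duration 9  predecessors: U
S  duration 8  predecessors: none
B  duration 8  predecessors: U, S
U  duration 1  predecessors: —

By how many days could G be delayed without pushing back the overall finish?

10

S→B→E = 8+8+8 = 24 sets the makespan at 24 days.
Longest path through G: 14 days (earliest finish 14, latest finish 24).
Slack of G = 20 − 10 = 10 days.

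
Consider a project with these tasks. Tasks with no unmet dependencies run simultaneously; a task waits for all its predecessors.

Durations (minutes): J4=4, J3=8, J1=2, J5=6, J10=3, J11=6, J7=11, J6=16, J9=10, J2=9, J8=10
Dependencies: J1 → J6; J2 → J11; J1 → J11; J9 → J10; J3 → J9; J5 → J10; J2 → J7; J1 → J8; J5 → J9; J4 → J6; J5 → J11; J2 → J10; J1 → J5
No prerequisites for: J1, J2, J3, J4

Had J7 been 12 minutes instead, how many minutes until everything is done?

21

Baseline: J1→J5→J9→J10 = 2+6+10+3 = 21 → 21 minutes.
J7 is off the critical path — its longest chain is 20 minutes, giving 1 of slack.
The critical path is still J1→J5→J9→J10; finish is now 21 minutes.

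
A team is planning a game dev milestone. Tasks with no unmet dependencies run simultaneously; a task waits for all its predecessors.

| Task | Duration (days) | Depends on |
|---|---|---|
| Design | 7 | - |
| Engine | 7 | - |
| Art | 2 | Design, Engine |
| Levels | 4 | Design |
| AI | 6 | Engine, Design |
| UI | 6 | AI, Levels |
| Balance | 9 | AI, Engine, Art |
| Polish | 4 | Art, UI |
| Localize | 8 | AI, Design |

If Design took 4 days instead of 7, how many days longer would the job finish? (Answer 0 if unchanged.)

As given, the longest chain is Design→AI→UI→Polish = 7+6+6+4 = 23, so the finish is 23 days.
Design lies on that path, so at 4 days the path becomes 20 days.
The binding chain switches to Engine→AI→UI→Polish = 7+6+6+4 = 23; finish 23 days.
Change in finish: 23 − 23 = +0 days.

0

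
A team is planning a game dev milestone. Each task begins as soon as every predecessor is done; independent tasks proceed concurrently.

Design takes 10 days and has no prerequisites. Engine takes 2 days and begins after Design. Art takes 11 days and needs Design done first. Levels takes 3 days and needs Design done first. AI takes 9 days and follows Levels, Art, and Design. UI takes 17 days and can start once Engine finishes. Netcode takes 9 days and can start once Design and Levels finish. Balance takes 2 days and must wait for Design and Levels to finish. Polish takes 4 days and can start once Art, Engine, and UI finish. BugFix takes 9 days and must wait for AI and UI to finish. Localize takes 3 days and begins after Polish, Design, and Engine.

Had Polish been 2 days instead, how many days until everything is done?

39

The binding path is Design→Art→AI→BugFix = 10+11+9+9 = 39; finish at 39 days.
Polish is off the critical path — its longest chain is 36 days, giving 3 of slack.
No other chain overtakes it, so the finish is 39 days.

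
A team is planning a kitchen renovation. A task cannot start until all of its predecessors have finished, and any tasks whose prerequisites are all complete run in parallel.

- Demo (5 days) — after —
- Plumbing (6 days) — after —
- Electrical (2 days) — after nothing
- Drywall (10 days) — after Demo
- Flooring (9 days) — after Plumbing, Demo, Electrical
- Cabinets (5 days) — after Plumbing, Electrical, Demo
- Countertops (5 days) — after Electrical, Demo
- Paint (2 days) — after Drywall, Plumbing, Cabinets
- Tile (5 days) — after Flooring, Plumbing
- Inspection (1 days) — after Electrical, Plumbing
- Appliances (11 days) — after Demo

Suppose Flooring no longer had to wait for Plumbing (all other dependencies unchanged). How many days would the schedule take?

19

Original critical path: Plumbing→Flooring→Tile = 6+9+5 = 20 ⇒ 20 days.
Without Plumbing→Flooring, Flooring's earliest start moves from 6 to 5.
After: Demo→Flooring→Tile = 5+9+5 = 19 → 19 days.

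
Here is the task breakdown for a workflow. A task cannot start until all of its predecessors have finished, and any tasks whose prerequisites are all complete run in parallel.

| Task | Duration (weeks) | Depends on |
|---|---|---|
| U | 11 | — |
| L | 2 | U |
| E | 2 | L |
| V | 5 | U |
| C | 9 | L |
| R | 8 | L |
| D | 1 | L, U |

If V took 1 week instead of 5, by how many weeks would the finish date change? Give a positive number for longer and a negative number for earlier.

0

The binding path is U→L→C = 11+2+9 = 22; finish at 22 weeks.
The longest path through V is only 16 weeks, so V has float 6.
The critical path is still U→L→C; finish is now 22 weeks.
Change in finish: 22 − 22 = +0 weeks.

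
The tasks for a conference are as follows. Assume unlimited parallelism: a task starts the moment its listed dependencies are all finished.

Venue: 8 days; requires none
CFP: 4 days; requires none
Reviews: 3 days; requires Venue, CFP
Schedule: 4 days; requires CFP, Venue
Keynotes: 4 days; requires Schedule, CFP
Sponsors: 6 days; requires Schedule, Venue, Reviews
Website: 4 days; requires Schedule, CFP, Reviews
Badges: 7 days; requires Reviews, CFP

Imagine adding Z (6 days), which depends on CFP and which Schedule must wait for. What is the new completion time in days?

Originally the job takes 18 days.
With Z inserted, Schedule now waits for max(CFP, Venue, Z).
New critical path: CFP→Z→Schedule→Sponsors = 4+6+4+6 = 20 ⇒ 20 days.

20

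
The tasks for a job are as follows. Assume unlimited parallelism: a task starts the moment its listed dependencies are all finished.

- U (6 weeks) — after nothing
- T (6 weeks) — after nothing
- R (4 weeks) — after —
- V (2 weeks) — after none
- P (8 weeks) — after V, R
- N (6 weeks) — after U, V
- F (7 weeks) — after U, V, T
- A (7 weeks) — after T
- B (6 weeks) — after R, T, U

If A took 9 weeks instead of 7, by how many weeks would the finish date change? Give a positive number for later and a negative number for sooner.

Critical path before the change: T→A = 6+7 = 13 giving 13 weeks.
A lies on that path, so at 9 weeks the path becomes 15 weeks.
The critical path is still T→A; finish is now 15 weeks.
Change in finish: 15 − 13 = +2 weeks.

2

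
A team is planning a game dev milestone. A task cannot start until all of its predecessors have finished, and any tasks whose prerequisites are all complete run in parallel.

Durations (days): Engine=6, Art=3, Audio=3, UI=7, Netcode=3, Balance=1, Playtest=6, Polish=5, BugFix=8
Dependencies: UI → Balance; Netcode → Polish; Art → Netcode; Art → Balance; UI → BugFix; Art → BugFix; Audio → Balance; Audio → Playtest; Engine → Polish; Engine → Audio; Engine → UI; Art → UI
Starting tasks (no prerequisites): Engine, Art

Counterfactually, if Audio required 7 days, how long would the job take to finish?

Actual critical path: Engine→UI→BugFix = 6+7+8 = 21 ⇒ 21 days.
Audio has 6 days of float (longest path through it is 15).
The critical path is still Engine→UI→BugFix; finish is now 21 days.

21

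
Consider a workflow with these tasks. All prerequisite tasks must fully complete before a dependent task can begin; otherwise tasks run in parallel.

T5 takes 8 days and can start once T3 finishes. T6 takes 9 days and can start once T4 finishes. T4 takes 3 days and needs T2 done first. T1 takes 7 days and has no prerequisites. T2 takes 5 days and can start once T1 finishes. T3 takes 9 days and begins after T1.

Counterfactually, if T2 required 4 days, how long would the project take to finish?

24

Critical path before the change: T1→T2→T4→T6 = 7+5+3+9 = 24 giving 24 days.
T2 lies on that path, so at 4 days the path becomes 23 days.
Now T1→T3→T5 = 7+9+8 = 24 is longest, so the finish becomes 24 days.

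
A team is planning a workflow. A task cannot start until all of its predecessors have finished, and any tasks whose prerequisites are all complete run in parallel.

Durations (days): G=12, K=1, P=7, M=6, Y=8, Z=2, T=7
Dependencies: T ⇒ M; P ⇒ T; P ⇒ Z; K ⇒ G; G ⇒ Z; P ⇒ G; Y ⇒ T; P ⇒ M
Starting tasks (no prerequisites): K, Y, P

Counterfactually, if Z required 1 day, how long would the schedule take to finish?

21

As given, the longest chain is P→G→Z = 7+12+2 = 21, so the finish is 21 days.
Z is on the critical path; changing it to 1 makes that path 20 days.
Now Y→T→M = 8+7+6 = 21 is longest, so the finish becomes 21 days.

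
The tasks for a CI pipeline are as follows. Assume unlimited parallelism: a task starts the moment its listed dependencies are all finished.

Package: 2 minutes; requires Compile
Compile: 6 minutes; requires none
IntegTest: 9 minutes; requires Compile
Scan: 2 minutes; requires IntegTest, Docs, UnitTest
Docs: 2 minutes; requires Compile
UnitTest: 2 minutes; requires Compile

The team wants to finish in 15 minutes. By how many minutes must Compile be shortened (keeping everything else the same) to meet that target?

Current finish: 17 minutes; target: 15.
Compile is on every critical path, so each minute cut from Compile cuts the finish by one (this holds down to a finish of 12).
Need 17 − 15 = 2 minutes off Compile → Compile becomes 4 minutes, finish becomes 15.

2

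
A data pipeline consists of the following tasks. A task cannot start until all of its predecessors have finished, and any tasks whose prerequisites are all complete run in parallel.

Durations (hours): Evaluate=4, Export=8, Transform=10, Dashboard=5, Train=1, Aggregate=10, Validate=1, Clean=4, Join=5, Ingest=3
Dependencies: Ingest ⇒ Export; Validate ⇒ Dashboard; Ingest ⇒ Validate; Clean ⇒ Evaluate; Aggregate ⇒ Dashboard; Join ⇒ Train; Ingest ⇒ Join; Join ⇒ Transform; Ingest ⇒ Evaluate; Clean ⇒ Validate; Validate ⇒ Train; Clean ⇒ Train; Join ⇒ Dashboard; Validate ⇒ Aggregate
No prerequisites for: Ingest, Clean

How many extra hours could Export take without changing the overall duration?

Clean→Validate→Aggregate→Dashboard = 4+1+10+5 = 20 sets the makespan at 20 hours.
Longest path through Export: 11 hours (earliest finish 11, latest finish 20).
Float = 20 − 11 = 9.

9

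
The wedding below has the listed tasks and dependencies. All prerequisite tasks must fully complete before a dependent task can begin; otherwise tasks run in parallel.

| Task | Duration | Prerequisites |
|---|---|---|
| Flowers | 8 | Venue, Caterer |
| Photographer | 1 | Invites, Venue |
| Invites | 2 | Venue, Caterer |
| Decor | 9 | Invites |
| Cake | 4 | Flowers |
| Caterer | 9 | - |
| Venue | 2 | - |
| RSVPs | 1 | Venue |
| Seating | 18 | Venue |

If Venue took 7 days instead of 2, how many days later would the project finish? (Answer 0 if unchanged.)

As given, the longest chain is Caterer→Flowers→Cake = 9+8+4 = 21, so the finish is 21 days.
The longest path through Venue is only 20 days, so Venue has float 1.
Now Venue→Seating = 7+18 = 25 is longest, so the finish becomes 25 days.
Change in finish: 25 − 21 = +4 days.

4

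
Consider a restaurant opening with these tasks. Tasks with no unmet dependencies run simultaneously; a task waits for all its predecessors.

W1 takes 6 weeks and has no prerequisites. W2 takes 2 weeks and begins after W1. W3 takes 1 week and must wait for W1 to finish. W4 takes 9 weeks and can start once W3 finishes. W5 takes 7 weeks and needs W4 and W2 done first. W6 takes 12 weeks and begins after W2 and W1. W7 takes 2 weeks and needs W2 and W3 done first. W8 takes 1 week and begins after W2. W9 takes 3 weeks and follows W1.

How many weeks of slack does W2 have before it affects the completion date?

Critical path: W1→W3→W4→W5 = 6+1+9+7 = 23, so the finish is 23 weeks.
Longest path through W2: 20 weeks (earliest finish 8, latest finish 11).
Float = 23 − 20 = 3.

3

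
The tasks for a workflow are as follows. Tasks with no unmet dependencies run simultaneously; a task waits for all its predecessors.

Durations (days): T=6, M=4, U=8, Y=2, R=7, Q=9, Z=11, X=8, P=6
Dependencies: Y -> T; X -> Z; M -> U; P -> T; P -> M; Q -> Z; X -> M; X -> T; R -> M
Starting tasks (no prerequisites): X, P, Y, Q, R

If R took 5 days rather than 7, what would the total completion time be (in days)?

20

Critical path before the change: X→M→U = 8+4+8 = 20 giving 20 days.
The longest path through R is only 19 days, so R has float 1.
The critical path is still X→M→U; finish is now 20 days.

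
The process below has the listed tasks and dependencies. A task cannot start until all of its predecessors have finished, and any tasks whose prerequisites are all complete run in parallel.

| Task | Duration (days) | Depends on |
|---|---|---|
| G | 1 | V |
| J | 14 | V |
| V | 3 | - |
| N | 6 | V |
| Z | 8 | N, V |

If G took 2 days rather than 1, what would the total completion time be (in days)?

17

Actual critical path: V→J = 3+14 = 17 ⇒ 17 days.
G is off the critical path — its longest chain is 4 days, giving 13 of slack.
The critical path is still V→J; finish is now 17 days.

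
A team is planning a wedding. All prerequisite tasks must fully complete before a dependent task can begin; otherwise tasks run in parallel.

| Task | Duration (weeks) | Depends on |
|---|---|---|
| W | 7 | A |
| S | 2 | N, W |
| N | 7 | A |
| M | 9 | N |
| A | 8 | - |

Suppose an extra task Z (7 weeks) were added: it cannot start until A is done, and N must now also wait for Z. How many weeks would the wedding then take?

Originally the wedding takes 24 weeks.
With Z inserted, N now waits for max(A, Z).
New critical path: A→Z→N→M = 8+7+7+9 = 31 ⇒ 31 weeks.

31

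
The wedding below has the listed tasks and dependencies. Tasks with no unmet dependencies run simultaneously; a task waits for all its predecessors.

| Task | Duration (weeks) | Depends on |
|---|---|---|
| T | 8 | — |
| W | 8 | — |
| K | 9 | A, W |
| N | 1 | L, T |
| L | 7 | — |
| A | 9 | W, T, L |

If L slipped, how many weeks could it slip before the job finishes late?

1

The longest chain is W→A→K = 8+9+9 = 26; overall finish 26 weeks.
The longest chain containing L totals 25 weeks.
Float = 26 − 25 = 1.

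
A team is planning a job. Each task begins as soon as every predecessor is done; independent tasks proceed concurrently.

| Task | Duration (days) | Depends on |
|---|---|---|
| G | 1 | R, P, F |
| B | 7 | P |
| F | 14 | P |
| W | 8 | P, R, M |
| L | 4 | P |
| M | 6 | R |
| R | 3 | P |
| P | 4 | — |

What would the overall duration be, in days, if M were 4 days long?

Baseline: P→R→M→W = 4+3+6+8 = 21 → 21 days.
Since M is critical, the -2 change carries straight to that chain (now 19 days).
That remains the longest chain; total 19 days.

19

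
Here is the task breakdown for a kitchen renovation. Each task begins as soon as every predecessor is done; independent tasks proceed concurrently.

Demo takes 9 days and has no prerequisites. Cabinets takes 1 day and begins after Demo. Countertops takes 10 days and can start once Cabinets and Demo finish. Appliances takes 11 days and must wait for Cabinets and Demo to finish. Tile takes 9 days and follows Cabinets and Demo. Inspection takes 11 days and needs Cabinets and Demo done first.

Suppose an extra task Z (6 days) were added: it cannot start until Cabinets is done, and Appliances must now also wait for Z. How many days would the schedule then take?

Originally the schedule takes 21 days.
With Z inserted, Appliances now waits for max(Cabinets, Demo, Z).
New critical path: Demo→Cabinets→Z→Appliances = 9+1+6+11 = 27 ⇒ 27 days.

27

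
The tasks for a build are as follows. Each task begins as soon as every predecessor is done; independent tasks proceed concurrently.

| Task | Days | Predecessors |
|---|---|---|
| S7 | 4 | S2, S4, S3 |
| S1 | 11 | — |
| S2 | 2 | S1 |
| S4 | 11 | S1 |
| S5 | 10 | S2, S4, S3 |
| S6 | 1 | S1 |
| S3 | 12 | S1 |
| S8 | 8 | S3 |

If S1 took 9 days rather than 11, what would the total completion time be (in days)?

As given, the longest chain is S1→S3→S5 = 11+12+10 = 33, so the finish is 33 days.
Since S1 is critical, the -2 change carries straight to that chain (now 31 days).
That remains the longest chain; total 31 days.

31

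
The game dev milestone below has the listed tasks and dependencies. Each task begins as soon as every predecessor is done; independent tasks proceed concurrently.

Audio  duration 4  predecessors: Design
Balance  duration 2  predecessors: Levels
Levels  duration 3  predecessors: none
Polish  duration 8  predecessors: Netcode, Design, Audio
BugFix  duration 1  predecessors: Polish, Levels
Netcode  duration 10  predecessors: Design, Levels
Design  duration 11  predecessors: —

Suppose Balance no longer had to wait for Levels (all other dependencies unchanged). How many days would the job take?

With the dependency in place, Design→Netcode→Polish→BugFix = 11+10+8+1 = 30 sets the finish at 30 days.
Without Levels→Balance, Balance's earliest start moves from 3 to 0.
The longest chain is now Design→Netcode→Polish→BugFix = 11+10+8+1 = 30, so the job takes 30 days.

30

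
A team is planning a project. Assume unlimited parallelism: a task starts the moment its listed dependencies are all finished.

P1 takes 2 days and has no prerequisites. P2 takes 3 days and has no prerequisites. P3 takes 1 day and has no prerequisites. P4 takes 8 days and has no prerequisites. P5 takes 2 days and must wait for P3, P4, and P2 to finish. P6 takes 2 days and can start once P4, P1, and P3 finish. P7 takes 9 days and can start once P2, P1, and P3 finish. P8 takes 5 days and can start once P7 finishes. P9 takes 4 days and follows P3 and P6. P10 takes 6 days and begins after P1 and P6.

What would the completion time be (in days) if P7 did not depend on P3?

17

Original critical path: P2→P7→P8 = 3+9+5 = 17 ⇒ 17 days.
Dropping P3→P7 doesn't change P7's earliest start (3); another predecessor still binds.
The longest chain is now P2→P7→P8 = 3+9+5 = 17, so the schedule takes 17 days.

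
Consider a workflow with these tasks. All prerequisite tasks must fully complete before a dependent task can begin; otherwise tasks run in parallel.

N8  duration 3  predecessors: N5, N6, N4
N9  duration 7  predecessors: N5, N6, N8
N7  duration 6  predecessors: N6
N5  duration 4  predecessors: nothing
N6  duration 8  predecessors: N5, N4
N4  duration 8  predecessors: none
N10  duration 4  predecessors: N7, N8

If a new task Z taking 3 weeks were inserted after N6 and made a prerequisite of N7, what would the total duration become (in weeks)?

29

Originally the schedule takes 26 weeks.
With Z inserted, N7 now waits for max(N6, Z).
New critical path: N4→N6→Z→N7→N10 = 8+8+3+6+4 = 29 ⇒ 29 weeks.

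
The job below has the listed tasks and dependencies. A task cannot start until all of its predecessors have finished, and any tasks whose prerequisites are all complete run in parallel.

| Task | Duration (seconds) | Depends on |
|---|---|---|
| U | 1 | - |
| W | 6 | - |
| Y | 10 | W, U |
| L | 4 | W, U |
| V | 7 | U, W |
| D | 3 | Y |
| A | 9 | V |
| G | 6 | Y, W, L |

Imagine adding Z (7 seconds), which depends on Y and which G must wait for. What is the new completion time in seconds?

29

Originally the plan takes 22 seconds.
With Z inserted, G now waits for max(Y, W, L, Z).
New critical path: W→Y→Z→G = 6+10+7+6 = 29 ⇒ 29 seconds.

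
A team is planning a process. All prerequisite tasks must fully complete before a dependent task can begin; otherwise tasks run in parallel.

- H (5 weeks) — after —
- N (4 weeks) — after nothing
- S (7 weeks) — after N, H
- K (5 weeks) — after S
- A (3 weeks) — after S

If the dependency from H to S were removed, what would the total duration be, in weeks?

16

Before: longest chain H→S→K = 5+7+5 = 17, finish 17.
Without H→S, S's earliest start moves from 5 to 4.
New critical path: N→S→K = 4+7+5 = 16 ⇒ 16 weeks.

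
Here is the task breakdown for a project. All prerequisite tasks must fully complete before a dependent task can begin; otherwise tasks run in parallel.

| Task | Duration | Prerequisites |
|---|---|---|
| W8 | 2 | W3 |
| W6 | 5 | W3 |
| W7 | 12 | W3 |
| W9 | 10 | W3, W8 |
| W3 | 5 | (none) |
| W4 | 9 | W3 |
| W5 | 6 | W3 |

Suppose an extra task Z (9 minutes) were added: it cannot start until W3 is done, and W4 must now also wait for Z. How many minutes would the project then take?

Originally the project takes 17 minutes.
With Z inserted, W4 now waits for max(W3, Z).
New critical path: W3→Z→W4 = 5+9+9 = 23 ⇒ 23 minutes.

23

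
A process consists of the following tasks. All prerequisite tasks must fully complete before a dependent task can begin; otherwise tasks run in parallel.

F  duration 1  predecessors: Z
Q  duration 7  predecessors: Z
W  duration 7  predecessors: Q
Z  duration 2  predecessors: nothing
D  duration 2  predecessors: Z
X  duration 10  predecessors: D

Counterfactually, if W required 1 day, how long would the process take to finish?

Actual critical path: Z→Q→W = 2+7+7 = 16 ⇒ 16 days.
Since W is critical, the -6 change carries straight to that chain (now 10 days).
The binding chain switches to Z→D→X = 2+2+10 = 14; finish 14 days.

14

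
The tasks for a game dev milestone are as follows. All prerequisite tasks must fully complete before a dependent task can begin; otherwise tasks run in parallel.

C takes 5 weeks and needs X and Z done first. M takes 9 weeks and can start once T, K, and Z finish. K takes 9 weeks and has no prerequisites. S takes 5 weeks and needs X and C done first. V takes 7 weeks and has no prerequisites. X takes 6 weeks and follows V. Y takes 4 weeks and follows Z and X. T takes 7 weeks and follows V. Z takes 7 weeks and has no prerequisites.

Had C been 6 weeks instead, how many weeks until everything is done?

Actual critical path: V→X→C→S = 7+6+5+5 = 23 ⇒ 23 weeks.
C lies on that path, so at 6 weeks the path becomes 24 weeks.
That remains the longest chain; total 24 weeks.

24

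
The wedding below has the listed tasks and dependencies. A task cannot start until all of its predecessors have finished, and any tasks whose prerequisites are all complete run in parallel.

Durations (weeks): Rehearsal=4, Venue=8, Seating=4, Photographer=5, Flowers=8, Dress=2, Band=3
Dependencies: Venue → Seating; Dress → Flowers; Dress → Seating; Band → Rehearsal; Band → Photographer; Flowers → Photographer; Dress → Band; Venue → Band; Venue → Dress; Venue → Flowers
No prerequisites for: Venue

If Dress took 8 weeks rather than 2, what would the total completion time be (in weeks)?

29

The binding path is Venue→Dress→Flowers→Photographer = 8+2+8+5 = 23; finish at 23 weeks.
Dress lies on that path, so at 8 weeks the path becomes 29 weeks.
That remains the longest chain; total 29 weeks.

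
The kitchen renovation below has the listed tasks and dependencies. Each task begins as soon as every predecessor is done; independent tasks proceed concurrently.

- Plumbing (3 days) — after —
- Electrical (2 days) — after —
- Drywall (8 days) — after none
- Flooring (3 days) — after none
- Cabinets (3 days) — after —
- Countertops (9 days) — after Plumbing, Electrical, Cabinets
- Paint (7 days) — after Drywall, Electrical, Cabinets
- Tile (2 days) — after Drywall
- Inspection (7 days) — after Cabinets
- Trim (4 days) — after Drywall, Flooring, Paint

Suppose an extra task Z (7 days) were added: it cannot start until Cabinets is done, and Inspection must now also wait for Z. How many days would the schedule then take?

19

Originally the schedule takes 19 days.
With Z inserted, Inspection now waits for max(Cabinets, Z).
New critical path: Drywall→Paint→Trim = 8+7+4 = 19 ⇒ 19 days.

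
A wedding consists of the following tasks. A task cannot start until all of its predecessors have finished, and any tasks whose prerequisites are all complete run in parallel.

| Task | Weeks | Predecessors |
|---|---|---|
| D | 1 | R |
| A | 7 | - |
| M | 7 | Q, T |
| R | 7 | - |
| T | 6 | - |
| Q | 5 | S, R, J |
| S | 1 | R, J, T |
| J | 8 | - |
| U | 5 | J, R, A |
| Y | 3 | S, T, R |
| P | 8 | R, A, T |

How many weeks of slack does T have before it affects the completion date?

The longest chain is J→S→Q→M = 8+1+5+7 = 21; overall finish 21 weeks.
Longest path through T: 19 weeks (earliest finish 6, latest finish 8).
Slack of T = 2 − 0 = 2 weeks.

2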